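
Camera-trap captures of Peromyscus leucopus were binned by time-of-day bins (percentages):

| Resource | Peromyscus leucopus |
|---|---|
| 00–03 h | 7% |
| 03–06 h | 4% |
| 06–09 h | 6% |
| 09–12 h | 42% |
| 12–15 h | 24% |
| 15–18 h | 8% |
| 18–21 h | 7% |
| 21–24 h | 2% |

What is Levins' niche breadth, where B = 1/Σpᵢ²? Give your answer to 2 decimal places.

Convert percentages to proportions (divide by 100).
Σpᵢ² = 0.07² + 0.04² + 0.06² + 0.42² + 0.24² + 0.08² + 0.07² + 0.02² = 0.0049 + 0.0016 + 0.0036 + 0.1764 + 0.0576 + 0.0064 + 0.0049 + 0.0004 = 0.2558
B = 1 / 0.2558 = 3.9093

3.91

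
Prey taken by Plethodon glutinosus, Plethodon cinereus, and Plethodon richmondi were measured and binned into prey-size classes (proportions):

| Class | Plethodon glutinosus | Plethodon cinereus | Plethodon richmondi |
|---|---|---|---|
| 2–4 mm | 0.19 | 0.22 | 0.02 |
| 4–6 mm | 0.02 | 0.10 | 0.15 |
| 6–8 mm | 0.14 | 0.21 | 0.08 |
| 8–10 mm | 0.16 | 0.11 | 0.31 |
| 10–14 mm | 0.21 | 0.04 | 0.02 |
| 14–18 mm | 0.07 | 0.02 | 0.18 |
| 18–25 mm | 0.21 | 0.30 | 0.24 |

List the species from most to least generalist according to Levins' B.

Plethodon glutinosus > Plethodon cinereus > Plethodon richmondi

Σp_glutᵢ² = 0.19² + 0.02² + 0.14² + 0.16² + 0.21² + 0.07² + 0.21² = 0.0361 + 0.0004 + 0.0196 + 0.0256 + 0.0441 + 0.0049 + 0.0441 = 0.1748
B_glut = 1 / 0.1748 = 5.7208
Σp_cineᵢ² = 0.22² + 0.10² + 0.21² + 0.11² + 0.04² + 0.02² + 0.30² = 0.0484 + 0.0100 + 0.0441 + 0.0121 + 0.0016 + 0.0004 + 0.0900 = 0.2066
B_cine = 1 / 0.2066 = 4.8403
Σp_richᵢ² = 0.02² + 0.15² + 0.08² + 0.31² + 0.02² + 0.18² + 0.24² = 0.0004 + 0.0225 + 0.0064 + 0.0961 + 0.0004 + 0.0324 + 0.0576 = 0.2158
B_rich = 1 / 0.2158 = 4.6339
Ranking by B (broadest → narrowest): Plethodon glutinosus (5.72) > Plethodon cinereus (4.84) > Plethodon richmondi (4.63)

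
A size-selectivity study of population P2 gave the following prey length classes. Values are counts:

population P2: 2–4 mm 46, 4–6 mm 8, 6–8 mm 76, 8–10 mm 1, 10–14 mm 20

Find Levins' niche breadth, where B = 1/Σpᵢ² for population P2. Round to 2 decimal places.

Proportions for population P2 (n=151): 46/151=0.3046, 8/151=0.0530, 76/151=0.5033, 1/151=0.0066, 20/151=0.1325
Σpᵢ² = 0.3046² + 0.0530² + 0.5033² + 0.0066² + 0.1325² = 0.092781 + 0.002809 + 0.253311 + 0.000044 + 0.017556 = 0.366501
B = 1 / 0.366501 = 2.7285

2.73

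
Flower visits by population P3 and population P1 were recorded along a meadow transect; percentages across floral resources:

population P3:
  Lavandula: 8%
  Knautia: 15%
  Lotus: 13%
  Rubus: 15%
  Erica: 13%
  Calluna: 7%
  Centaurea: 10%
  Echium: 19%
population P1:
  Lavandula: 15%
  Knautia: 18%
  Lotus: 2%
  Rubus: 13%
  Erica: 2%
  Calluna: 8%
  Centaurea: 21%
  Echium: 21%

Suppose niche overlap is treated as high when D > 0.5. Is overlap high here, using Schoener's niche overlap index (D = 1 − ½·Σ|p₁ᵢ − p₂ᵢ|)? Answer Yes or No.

Yes

Convert percentages to proportions (divide by 100).
Σ|p₁ᵢ − p₂ᵢ| = 0.07 + 0.03 + 0.11 + 0.02 + 0.11 + 0.01 + 0.11 + 0.02 = 0.48
D = 1 − ½ × 0.48 = 1 − 0.240 = 0.7600
D = 0.7600 > 0.5 → Yes.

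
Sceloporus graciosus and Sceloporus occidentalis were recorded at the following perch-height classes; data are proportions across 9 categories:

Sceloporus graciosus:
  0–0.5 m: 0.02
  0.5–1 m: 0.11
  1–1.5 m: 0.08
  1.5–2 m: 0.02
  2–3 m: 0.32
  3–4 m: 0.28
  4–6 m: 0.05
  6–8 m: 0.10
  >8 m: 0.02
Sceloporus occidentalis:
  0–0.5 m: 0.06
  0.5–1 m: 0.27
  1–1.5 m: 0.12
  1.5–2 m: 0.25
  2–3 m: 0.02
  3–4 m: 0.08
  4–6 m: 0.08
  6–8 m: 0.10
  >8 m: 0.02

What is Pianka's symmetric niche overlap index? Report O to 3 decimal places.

0.457

Σ p₁ᵢp₂ᵢ = 0.0012 + 0.0297 + 0.0096 + 0.0050 + 0.0064 + 0.0224 + 0.0040 + 0.0100 + 0.0004 = 0.0887
Σp_1ᵢ² = 0.02² + 0.11² + 0.08² + 0.02² + 0.32² + 0.28² + 0.05² + 0.10² + 0.02² = 0.0004 + 0.0121 + 0.0064 + 0.0004 + 0.1024 + 0.0784 + 0.0025 + 0.0100 + 0.0004 = 0.2130
Σp_2ᵢ² = 0.06² + 0.27² + 0.12² + 0.25² + 0.02² + 0.08² + 0.08² + 0.10² + 0.02² = 0.0036 + 0.0729 + 0.0144 + 0.0625 + 0.0004 + 0.0064 + 0.0064 + 0.0100 + 0.0004 = 0.1770
O = 0.0887 / √(0.2130 × 0.1770) = 0.0887 / 0.194167 = 0.45682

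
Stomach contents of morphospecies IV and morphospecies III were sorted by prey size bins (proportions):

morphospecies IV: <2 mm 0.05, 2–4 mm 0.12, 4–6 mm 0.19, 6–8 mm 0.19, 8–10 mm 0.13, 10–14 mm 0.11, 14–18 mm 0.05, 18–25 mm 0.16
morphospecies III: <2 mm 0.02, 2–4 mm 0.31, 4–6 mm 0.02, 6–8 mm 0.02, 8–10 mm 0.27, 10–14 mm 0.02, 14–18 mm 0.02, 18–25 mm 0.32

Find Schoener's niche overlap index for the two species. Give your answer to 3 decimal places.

Σ|p₁ᵢ − p₂ᵢ| = 0.03 + 0.19 + 0.17 + 0.17 + 0.14 + 0.09 + 0.03 + 0.16 = 0.98
D = 1 − ½ × 0.98 = 1 − 0.490 = 0.51000

0.510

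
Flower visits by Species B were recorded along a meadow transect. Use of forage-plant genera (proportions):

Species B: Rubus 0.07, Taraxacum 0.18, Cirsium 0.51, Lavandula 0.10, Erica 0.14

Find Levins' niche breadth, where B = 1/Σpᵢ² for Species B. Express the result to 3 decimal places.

3.058

Σpᵢ² = 0.07² + 0.18² + 0.51² + 0.10² + 0.14² = 0.0049 + 0.0324 + 0.2601 + 0.0100 + 0.0196 = 0.3270
B = 1 / 0.3270 = 3.05810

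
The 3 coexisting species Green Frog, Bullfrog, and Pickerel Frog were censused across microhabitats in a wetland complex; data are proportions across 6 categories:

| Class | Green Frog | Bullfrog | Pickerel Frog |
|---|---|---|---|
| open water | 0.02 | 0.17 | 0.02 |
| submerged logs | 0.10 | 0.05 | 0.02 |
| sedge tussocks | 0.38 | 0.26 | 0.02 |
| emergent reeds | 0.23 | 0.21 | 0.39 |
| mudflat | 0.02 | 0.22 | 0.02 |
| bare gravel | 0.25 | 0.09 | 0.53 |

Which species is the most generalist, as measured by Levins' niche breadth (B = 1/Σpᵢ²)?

Bullfrog

Σp_Greeᵢ² = 0.02² + 0.10² + 0.38² + 0.23² + 0.02² + 0.25² = 0.0004 + 0.0100 + 0.1444 + 0.0529 + 0.0004 + 0.0625 = 0.2706
B_Gree = 1 / 0.2706 = 3.6955
Σp_Bullᵢ² = 0.17² + 0.05² + 0.26² + 0.21² + 0.22² + 0.09² = 0.0289 + 0.0025 + 0.0676 + 0.0441 + 0.0484 + 0.0081 = 0.1996
B_Bull = 1 / 0.1996 = 5.0100
Σp_Pickᵢ² = 0.02² + 0.02² + 0.02² + 0.39² + 0.02² + 0.53² = 0.0004 + 0.0004 + 0.0004 + 0.1521 + 0.0004 + 0.2809 = 0.4346
B_Pick = 1 / 0.4346 = 2.3010
Highest B → broadest niche (most generalist): Bullfrog (B = 5.01).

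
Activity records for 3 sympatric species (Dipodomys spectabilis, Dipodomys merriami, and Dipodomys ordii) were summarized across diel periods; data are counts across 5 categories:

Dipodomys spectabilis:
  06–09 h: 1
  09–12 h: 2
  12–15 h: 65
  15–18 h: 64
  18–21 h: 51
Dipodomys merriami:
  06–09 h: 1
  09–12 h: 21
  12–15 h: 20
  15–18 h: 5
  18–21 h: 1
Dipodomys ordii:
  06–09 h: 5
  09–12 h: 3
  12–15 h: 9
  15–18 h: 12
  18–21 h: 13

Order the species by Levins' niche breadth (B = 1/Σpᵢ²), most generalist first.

Proportions for Dipodomys spectabilis (n=183): 1/183=0.0055, 2/183=0.0109, 65/183=0.3552, 64/183=0.3497, 51/183=0.2787
Proportions for Dipodomys merriami (n=48): 1/48=0.0208, 21/48=0.4375, 20/48=0.4167, 5/48=0.1042, 1/48=0.0208
Proportions for Dipodomys ordii (n=42): 5/42=0.1190, 3/42=0.0714, 9/42=0.2143, 12/42=0.2857, 13/42=0.3095
Σp_specᵢ² = 0.0055² + 0.0109² + 0.3552² + 0.3497² + 0.2787² = 0.000030 + 0.000119 + 0.126167 + 0.122290 + 0.077674 = 0.326280
B_spec = 1 / 0.326280 = 3.0649
Σp_merrᵢ² = 0.0208² + 0.4375² + 0.4167² + 0.1042² + 0.0208² = 0.000433 + 0.191406 + 0.173639 + 0.010858 + 0.000433 = 0.376769
B_merr = 1 / 0.376769 = 2.6541
Σp_ordiᵢ² = 0.1190² + 0.0714² + 0.2143² + 0.2857² + 0.3095² = 0.014161 + 0.005098 + 0.045924 + 0.081624 + 0.095790 = 0.242597
B_ordi = 1 / 0.242597 = 4.1221
Ranking by B (broadest → narrowest): Dipodomys ordii (4.12) > Dipodomys spectabilis (3.06) > Dipodomys merriami (2.65)

Dipodomys ordii > Dipodomys spectabilis > Dipodomys merriami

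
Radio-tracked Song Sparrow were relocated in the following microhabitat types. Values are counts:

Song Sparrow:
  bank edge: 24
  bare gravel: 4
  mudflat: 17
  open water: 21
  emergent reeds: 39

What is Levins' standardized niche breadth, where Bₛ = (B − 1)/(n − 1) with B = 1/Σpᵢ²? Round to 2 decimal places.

0.72

Proportions for Song Sparrow (n=105): 24/105=0.2286, 4/105=0.0381, 17/105=0.1619, 21/105=0.2000, 39/105=0.3714
Σpᵢ² = 0.2286² + 0.0381² + 0.1619² + 0.2000² + 0.3714² = 0.052258 + 0.001452 + 0.026212 + 0.040000 + 0.137938 = 0.257860
B = 1 / 0.257860 = 3.8781
Bₛ = (B − 1)/(n − 1) = (3.8781 − 1)/(5 − 1) = 2.8781/4 = 0.7195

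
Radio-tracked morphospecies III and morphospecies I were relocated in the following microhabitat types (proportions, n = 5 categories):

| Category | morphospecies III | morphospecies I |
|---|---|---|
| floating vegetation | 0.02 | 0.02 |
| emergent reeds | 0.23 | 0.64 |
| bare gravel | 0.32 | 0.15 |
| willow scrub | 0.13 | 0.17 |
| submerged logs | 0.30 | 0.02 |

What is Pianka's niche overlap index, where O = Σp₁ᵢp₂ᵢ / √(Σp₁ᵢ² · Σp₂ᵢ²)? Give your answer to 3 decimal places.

Σ p₁ᵢp₂ᵢ = 0.0004 + 0.1472 + 0.0480 + 0.0221 + 0.0060 = 0.2237
Σp_1ᵢ² = 0.02² + 0.23² + 0.32² + 0.13² + 0.30² = 0.0004 + 0.0529 + 0.1024 + 0.0169 + 0.0900 = 0.2626
Σp_2ᵢ² = 0.02² + 0.64² + 0.15² + 0.17² + 0.02² = 0.0004 + 0.4096 + 0.0225 + 0.0289 + 0.0004 = 0.4618
O = 0.2237 / √(0.2626 × 0.4618) = 0.2237 / 0.348237 = 0.64238

0.642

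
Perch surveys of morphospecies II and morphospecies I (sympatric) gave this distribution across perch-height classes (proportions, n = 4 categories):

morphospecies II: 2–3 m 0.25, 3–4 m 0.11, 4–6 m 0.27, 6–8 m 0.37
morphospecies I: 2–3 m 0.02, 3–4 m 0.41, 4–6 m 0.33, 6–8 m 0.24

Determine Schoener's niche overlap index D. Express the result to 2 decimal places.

Σ|p₁ᵢ − p₂ᵢ| = 0.23 + 0.30 + 0.06 + 0.13 = 0.72
D = 1 − ½ × 0.72 = 1 − 0.360 = 0.6400

0.64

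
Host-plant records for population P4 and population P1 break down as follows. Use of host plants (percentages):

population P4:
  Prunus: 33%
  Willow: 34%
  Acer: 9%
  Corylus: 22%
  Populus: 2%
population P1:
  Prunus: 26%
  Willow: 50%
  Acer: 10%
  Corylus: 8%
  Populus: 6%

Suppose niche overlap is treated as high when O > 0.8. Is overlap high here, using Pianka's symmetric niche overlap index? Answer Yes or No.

Convert percentages to proportions (divide by 100).
Σ p₁ᵢp₂ᵢ = 0.0858 + 0.1700 + 0.0090 + 0.0176 + 0.0012 = 0.2836
Σp_1ᵢ² = 0.33² + 0.34² + 0.09² + 0.22² + 0.02² = 0.1089 + 0.1156 + 0.0081 + 0.0484 + 0.0004 = 0.2814
Σp_2ᵢ² = 0.26² + 0.50² + 0.10² + 0.08² + 0.06² = 0.0676 + 0.2500 + 0.0100 + 0.0064 + 0.0036 = 0.3376
O = 0.2836 / √(0.2814 × 0.3376) = 0.2836 / 0.30822 = 0.9201
O = 0.9201 > 0.8 → Yes.

Yes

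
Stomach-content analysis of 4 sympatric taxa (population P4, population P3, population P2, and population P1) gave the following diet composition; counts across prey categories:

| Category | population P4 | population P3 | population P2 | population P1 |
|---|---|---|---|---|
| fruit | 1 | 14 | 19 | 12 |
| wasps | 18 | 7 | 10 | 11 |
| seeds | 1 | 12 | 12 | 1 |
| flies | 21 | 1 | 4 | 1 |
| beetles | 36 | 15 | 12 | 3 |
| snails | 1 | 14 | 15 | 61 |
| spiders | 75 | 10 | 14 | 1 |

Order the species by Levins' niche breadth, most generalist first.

Proportions for population P4 (n=153): 1/153=0.0065, 18/153=0.1176, 1/153=0.0065, 21/153=0.1373, 36/153=0.2353, 1/153=0.0065, 75/153=0.4902
Proportions for population P3 (n=73): 14/73=0.1918, 7/73=0.0959, 12/73=0.1644, 1/73=0.0137, 15/73=0.2055, 14/73=0.1918, 10/73=0.1370
Proportions for population P2 (n=86): 19/86=0.2209, 10/86=0.1163, 12/86=0.1395, 4/86=0.0465, 12/86=0.1395, 15/86=0.1744, 14/86=0.1628
Proportions for population P1 (n=90): 12/90=0.1333, 11/90=0.1222, 1/90=0.0111, 1/90=0.0111, 3/90=0.0333, 61/90=0.6778, 1/90=0.0111
Σp_P4ᵢ² = 0.0065² + 0.1176² + 0.0065² + 0.1373² + 0.2353² + 0.0065² + 0.4902² = 0.000042 + 0.013830 + 0.000042 + 0.018851 + 0.055366 + 0.000042 + 0.240296 = 0.328469
B_P4 = 1 / 0.328469 = 3.0444
Σp_P3ᵢ² = 0.1918² + 0.0959² + 0.1644² + 0.0137² + 0.2055² + 0.1918² + 0.1370² = 0.036787 + 0.009197 + 0.027027 + 0.000188 + 0.042230 + 0.036787 + 0.018769 = 0.170985
B_P3 = 1 / 0.170985 = 5.8485
Σp_P2ᵢ² = 0.2209² + 0.1163² + 0.1395² + 0.0465² + 0.1395² + 0.1744² + 0.1628² = 0.048797 + 0.013526 + 0.019460 + 0.002162 + 0.019460 + 0.030415 + 0.026504 = 0.160324
B_P2 = 1 / 0.160324 = 6.2374
Σp_P1ᵢ² = 0.1333² + 0.1222² + 0.0111² + 0.0111² + 0.0333² + 0.6778² + 0.0111² = 0.017769 + 0.014933 + 0.000123 + 0.000123 + 0.001109 + 0.459413 + 0.000123 = 0.493593
B_P1 = 1 / 0.493593 = 2.0260
Ranking by B (broadest → narrowest): population P2 (6.24) > population P3 (5.85) > population P4 (3.04) > population P1 (2.03)

population P2 > population P3 > population P4 > population P1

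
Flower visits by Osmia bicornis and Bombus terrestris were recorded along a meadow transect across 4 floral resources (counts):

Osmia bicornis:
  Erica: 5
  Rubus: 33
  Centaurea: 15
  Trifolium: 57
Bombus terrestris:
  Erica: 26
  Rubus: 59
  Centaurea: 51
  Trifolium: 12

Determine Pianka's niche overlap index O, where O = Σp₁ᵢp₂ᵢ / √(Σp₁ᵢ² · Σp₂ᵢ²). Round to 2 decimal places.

0.63

Proportions for Osmia bicornis (n=110): 5/110=0.0455, 33/110=0.3000, 15/110=0.1364, 57/110=0.5182
Proportions for Bombus terrestris (n=148): 26/148=0.1757, 59/148=0.3986, 51/148=0.3446, 12/148=0.0811
Σ p₁ᵢp₂ᵢ = 0.007994 + 0.119580 + 0.047003 + 0.042026 = 0.216603
Σp_1ᵢ² = 0.0455² + 0.3000² + 0.1364² + 0.5182² = 0.002070 + 0.090000 + 0.018605 + 0.268531 = 0.379206
Σp_2ᵢ² = 0.1757² + 0.3986² + 0.3446² + 0.0811² = 0.030870 + 0.158882 + 0.118749 + 0.006577 = 0.315078
O = 0.216603 / √(0.379206 × 0.315078) = 0.216603 / 0.3456580 = 0.6266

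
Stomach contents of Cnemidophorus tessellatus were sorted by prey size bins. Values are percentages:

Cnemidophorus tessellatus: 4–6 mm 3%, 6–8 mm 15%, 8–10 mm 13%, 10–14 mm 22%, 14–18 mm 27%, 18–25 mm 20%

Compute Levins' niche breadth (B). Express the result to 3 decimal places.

Convert percentages to proportions (divide by 100).
Σpᵢ² = 0.03² + 0.15² + 0.13² + 0.22² + 0.27² + 0.20² = 0.0009 + 0.0225 + 0.0169 + 0.0484 + 0.0729 + 0.0400 = 0.2016
B = 1 / 0.2016 = 4.96032

4.960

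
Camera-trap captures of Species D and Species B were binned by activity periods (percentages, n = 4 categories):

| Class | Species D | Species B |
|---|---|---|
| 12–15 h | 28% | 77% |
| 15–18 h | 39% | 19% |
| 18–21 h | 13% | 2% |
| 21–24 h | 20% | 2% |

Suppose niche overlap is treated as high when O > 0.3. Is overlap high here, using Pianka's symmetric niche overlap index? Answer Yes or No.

Convert percentages to proportions (divide by 100).
Σ p₁ᵢp₂ᵢ = 0.2156 + 0.0741 + 0.0026 + 0.0040 = 0.2963
Σp_1ᵢ² = 0.28² + 0.39² + 0.13² + 0.20² = 0.0784 + 0.1521 + 0.0169 + 0.0400 = 0.2874
Σp_2ᵢ² = 0.77² + 0.19² + 0.02² + 0.02² = 0.5929 + 0.0361 + 0.0004 + 0.0004 = 0.6298
O = 0.2963 / √(0.2874 × 0.6298) = 0.2963 / 0.42545 = 0.6964
O = 0.6964 > 0.3 → Yes.

Yes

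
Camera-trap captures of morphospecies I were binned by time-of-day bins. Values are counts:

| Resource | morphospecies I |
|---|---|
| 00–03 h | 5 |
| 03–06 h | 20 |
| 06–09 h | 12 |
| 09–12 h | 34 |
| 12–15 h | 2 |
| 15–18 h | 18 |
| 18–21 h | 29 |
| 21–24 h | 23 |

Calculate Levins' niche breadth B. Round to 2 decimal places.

Proportions for morphospecies I (n=143): 5/143=0.0350, 20/143=0.1399, 12/143=0.0839, 34/143=0.2378, 2/143=0.0140, 18/143=0.1259, 29/143=0.2028, 23/143=0.1608
Σpᵢ² = 0.0350² + 0.1399² + 0.0839² + 0.2378² + 0.0140² + 0.1259² + 0.2028² + 0.1608² = 0.001225 + 0.019572 + 0.007039 + 0.056549 + 0.000196 + 0.015851 + 0.041128 + 0.025857 = 0.167417
B = 1 / 0.167417 = 5.9731

5.97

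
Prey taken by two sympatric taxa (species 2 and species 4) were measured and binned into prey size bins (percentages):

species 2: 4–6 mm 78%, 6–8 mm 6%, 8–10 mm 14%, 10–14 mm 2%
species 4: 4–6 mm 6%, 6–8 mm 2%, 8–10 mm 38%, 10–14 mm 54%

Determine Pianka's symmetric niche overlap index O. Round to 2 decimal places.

0.21

Convert percentages to proportions (divide by 100).
Σ p₁ᵢp₂ᵢ = 0.0468 + 0.0012 + 0.0532 + 0.0108 = 0.1120
Σp_1ᵢ² = 0.78² + 0.06² + 0.14² + 0.02² = 0.6084 + 0.0036 + 0.0196 + 0.0004 = 0.6320
Σp_2ᵢ² = 0.06² + 0.02² + 0.38² + 0.54² = 0.0036 + 0.0004 + 0.1444 + 0.2916 = 0.4400
O = 0.1120 / √(0.6320 × 0.4400) = 0.1120 / 0.52733 = 0.2124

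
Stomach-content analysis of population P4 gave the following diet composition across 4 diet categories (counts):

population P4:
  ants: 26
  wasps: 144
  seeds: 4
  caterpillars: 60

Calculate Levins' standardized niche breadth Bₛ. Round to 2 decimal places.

Proportions for population P4 (n=234): 26/234=0.1111, 144/234=0.6154, 4/234=0.0171, 60/234=0.2564
Σpᵢ² = 0.1111² + 0.6154² + 0.0171² + 0.2564² = 0.012343 + 0.378717 + 0.000292 + 0.065741 = 0.457093
B = 1 / 0.457093 = 2.1877
Bₛ = (B − 1)/(n − 1) = (2.1877 − 1)/(4 − 1) = 1.1877/3 = 0.3959

0.40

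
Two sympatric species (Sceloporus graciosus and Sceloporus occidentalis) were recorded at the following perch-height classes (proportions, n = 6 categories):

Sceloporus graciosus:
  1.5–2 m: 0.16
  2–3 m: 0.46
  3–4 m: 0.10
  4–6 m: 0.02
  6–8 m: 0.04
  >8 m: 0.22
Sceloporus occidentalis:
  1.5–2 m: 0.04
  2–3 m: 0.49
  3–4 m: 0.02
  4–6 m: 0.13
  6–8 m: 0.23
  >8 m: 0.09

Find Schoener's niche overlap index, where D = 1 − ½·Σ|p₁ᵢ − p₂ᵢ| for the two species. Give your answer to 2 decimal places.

0.67

Σ|p₁ᵢ − p₂ᵢ| = 0.12 + 0.03 + 0.08 + 0.11 + 0.19 + 0.13 = 0.66
D = 1 − ½ × 0.66 = 1 − 0.330 = 0.6700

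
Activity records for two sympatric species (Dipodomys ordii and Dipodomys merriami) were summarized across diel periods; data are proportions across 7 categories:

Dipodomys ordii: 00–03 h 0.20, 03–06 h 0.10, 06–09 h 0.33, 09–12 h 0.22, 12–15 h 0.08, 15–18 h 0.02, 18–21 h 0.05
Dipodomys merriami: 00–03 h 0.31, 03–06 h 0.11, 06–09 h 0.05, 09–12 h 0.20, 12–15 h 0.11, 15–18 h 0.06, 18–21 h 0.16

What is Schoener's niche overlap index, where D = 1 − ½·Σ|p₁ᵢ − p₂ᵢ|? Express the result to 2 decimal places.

Σ|p₁ᵢ − p₂ᵢ| = 0.11 + 0.01 + 0.28 + 0.02 + 0.03 + 0.04 + 0.11 = 0.60
D = 1 − ½ × 0.60 = 1 − 0.300 = 0.7000

0.70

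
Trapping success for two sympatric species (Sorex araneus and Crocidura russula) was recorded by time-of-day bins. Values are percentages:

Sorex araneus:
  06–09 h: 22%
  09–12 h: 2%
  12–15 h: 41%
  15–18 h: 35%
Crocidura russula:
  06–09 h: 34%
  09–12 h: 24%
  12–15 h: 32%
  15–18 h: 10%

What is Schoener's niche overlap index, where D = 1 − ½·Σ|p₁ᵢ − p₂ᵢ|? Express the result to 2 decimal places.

Convert percentages to proportions (divide by 100).
Σ|p₁ᵢ − p₂ᵢ| = 0.12 + 0.22 + 0.09 + 0.25 = 0.68
D = 1 − ½ × 0.68 = 1 − 0.340 = 0.6600

0.66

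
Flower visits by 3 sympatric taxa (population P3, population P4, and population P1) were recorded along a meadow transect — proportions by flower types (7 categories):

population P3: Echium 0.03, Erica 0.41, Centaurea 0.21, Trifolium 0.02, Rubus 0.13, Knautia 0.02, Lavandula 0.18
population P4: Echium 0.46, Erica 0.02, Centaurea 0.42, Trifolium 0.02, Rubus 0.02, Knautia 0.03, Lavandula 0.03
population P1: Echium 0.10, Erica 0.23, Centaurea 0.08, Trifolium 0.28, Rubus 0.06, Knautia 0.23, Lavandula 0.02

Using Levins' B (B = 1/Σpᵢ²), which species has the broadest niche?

population P1

Σp_P3ᵢ² = 0.03² + 0.41² + 0.21² + 0.02² + 0.13² + 0.02² + 0.18² = 0.0009 + 0.1681 + 0.0441 + 0.0004 + 0.0169 + 0.0004 + 0.0324 = 0.2632
B_P3 = 1 / 0.2632 = 3.7994
Σp_P4ᵢ² = 0.46² + 0.02² + 0.42² + 0.02² + 0.02² + 0.03² + 0.03² = 0.2116 + 0.0004 + 0.1764 + 0.0004 + 0.0004 + 0.0009 + 0.0009 = 0.3910
B_P4 = 1 / 0.3910 = 2.5575
Σp_P1ᵢ² = 0.10² + 0.23² + 0.08² + 0.28² + 0.06² + 0.23² + 0.02² = 0.0100 + 0.0529 + 0.0064 + 0.0784 + 0.0036 + 0.0529 + 0.0004 = 0.2046
B_P1 = 1 / 0.2046 = 4.8876
Highest B → broadest niche (most generalist): population P1 (B = 4.89).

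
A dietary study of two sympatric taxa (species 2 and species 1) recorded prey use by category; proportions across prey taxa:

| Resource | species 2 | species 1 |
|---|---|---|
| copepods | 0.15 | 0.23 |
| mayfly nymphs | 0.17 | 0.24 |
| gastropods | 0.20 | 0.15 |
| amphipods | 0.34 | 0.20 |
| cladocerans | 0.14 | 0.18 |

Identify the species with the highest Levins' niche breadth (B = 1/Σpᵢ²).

Σp_2ᵢ² = 0.15² + 0.17² + 0.20² + 0.34² + 0.14² = 0.0225 + 0.0289 + 0.0400 + 0.1156 + 0.0196 = 0.2266
B_2 = 1 / 0.2266 = 4.4131
Σp_1ᵢ² = 0.23² + 0.24² + 0.15² + 0.20² + 0.18² = 0.0529 + 0.0576 + 0.0225 + 0.0400 + 0.0324 = 0.2054
B_1 = 1 / 0.2054 = 4.8685
Highest B → broadest niche (most generalist): species 1 (B = 4.87).

species 1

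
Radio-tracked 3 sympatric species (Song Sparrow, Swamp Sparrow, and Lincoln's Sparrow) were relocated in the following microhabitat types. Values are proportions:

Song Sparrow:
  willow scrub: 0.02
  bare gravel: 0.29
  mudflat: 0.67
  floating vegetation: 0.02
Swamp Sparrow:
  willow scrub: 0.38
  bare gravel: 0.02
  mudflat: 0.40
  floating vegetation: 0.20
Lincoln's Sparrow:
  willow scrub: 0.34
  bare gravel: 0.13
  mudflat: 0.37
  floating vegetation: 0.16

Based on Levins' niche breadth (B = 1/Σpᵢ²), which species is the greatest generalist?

Lincoln's Sparrow

Σp_Songᵢ² = 0.02² + 0.29² + 0.67² + 0.02² = 0.0004 + 0.0841 + 0.4489 + 0.0004 = 0.5338
B_Song = 1 / 0.5338 = 1.8734
Σp_Swamᵢ² = 0.38² + 0.02² + 0.40² + 0.20² = 0.1444 + 0.0004 + 0.1600 + 0.0400 = 0.3448
B_Swam = 1 / 0.3448 = 2.9002
Σp_Lincᵢ² = 0.34² + 0.13² + 0.37² + 0.16² = 0.1156 + 0.0169 + 0.1369 + 0.0256 = 0.2950
B_Linc = 1 / 0.2950 = 3.3898
Highest B → broadest niche (most generalist): Lincoln's Sparrow (B = 3.39).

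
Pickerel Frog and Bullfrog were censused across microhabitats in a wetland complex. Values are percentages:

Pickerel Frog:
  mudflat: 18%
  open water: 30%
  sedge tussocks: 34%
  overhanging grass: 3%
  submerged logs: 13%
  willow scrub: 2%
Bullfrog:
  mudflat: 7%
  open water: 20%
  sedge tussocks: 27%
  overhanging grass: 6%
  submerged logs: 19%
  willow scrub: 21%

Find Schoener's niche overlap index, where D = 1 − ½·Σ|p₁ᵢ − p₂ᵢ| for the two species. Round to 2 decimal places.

Convert percentages to proportions (divide by 100).
Σ|p₁ᵢ − p₂ᵢ| = 0.11 + 0.10 + 0.07 + 0.03 + 0.06 + 0.19 = 0.56
D = 1 − ½ × 0.56 = 1 − 0.280 = 0.7200

0.72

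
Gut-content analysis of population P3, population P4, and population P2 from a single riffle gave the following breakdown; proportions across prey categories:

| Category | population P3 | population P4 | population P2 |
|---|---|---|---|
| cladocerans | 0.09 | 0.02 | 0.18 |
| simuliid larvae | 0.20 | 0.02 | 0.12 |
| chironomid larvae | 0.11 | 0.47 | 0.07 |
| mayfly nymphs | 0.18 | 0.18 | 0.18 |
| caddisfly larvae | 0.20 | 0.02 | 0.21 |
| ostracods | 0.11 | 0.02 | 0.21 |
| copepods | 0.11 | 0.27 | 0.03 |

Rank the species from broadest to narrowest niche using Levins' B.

population P3 > population P2 > population P4

Σp_P3ᵢ² = 0.09² + 0.20² + 0.11² + 0.18² + 0.20² + 0.11² + 0.11² = 0.0081 + 0.0400 + 0.0121 + 0.0324 + 0.0400 + 0.0121 + 0.0121 = 0.1568
B_P3 = 1 / 0.1568 = 6.3776
Σp_P4ᵢ² = 0.02² + 0.02² + 0.47² + 0.18² + 0.02² + 0.02² + 0.27² = 0.0004 + 0.0004 + 0.2209 + 0.0324 + 0.0004 + 0.0004 + 0.0729 = 0.3278
B_P4 = 1 / 0.3278 = 3.0506
Σp_P2ᵢ² = 0.18² + 0.12² + 0.07² + 0.18² + 0.21² + 0.21² + 0.03² = 0.0324 + 0.0144 + 0.0049 + 0.0324 + 0.0441 + 0.0441 + 0.0009 = 0.1732
B_P2 = 1 / 0.1732 = 5.7737
Ranking by B (broadest → narrowest): population P3 (6.38) > population P2 (5.77) > population P4 (3.05)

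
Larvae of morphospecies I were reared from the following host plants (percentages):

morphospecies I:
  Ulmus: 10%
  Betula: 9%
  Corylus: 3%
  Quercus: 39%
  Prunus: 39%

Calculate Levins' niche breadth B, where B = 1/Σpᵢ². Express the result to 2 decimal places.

Convert percentages to proportions (divide by 100).
Σpᵢ² = 0.10² + 0.09² + 0.03² + 0.39² + 0.39² = 0.0100 + 0.0081 + 0.0009 + 0.1521 + 0.1521 = 0.3232
B = 1 / 0.3232 = 3.0941

3.09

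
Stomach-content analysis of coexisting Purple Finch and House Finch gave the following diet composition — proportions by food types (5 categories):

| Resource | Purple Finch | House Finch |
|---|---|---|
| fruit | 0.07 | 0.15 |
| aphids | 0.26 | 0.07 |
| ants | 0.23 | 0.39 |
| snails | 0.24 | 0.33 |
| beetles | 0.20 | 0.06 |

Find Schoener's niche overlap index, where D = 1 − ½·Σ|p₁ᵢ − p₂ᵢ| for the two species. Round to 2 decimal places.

Σ|p₁ᵢ − p₂ᵢ| = 0.08 + 0.19 + 0.16 + 0.09 + 0.14 = 0.66
D = 1 − ½ × 0.66 = 1 − 0.330 = 0.6700

0.67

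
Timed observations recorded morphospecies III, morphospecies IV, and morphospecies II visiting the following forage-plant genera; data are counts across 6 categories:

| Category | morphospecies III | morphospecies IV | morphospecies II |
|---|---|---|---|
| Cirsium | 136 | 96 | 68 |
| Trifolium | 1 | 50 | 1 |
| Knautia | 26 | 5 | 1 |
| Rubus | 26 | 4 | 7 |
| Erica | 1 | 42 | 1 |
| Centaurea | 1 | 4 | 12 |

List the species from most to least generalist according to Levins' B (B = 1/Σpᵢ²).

morphospecies IV > morphospecies III > morphospecies II

Proportions for morphospecies III (n=191): 136/191=0.7120, 1/191=0.0052, 26/191=0.1361, 26/191=0.1361, 1/191=0.0052, 1/191=0.0052
Proportions for morphospecies IV (n=201): 96/201=0.4776, 50/201=0.2488, 5/201=0.0249, 4/201=0.0199, 42/201=0.2090, 4/201=0.0199
Proportions for morphospecies II (n=90): 68/90=0.7556, 1/90=0.0111, 1/90=0.0111, 7/90=0.0778, 1/90=0.0111, 12/90=0.1333
Σp_IIIᵢ² = 0.7120² + 0.0052² + 0.1361² + 0.1361² + 0.0052² + 0.0052² = 0.506944 + 0.000027 + 0.018523 + 0.018523 + 0.000027 + 0.000027 = 0.544071
B_III = 1 / 0.544071 = 1.8380
Σp_IVᵢ² = 0.4776² + 0.2488² + 0.0249² + 0.0199² + 0.2090² + 0.0199² = 0.228102 + 0.061901 + 0.000620 + 0.000396 + 0.043681 + 0.000396 = 0.335096
B_IV = 1 / 0.335096 = 2.9842
Σp_IIᵢ² = 0.7556² + 0.0111² + 0.0111² + 0.0778² + 0.0111² + 0.1333² = 0.570931 + 0.000123 + 0.000123 + 0.006053 + 0.000123 + 0.017769 = 0.595122
B_II = 1 / 0.595122 = 1.6803
Ranking by B (broadest → narrowest): morphospecies IV (2.98) > morphospecies III (1.84) > morphospecies II (1.68)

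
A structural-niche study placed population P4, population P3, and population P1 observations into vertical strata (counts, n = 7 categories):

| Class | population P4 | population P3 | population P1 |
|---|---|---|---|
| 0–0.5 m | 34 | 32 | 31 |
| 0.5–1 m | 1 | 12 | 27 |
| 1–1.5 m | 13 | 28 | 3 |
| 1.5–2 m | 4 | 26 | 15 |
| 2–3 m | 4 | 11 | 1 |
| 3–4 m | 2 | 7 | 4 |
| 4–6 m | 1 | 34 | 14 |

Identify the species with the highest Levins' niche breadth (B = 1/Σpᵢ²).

population P3

Proportions for population P4 (n=59): 34/59=0.5763, 1/59=0.0169, 13/59=0.2203, 4/59=0.0678, 4/59=0.0678, 2/59=0.0339, 1/59=0.0169
Proportions for population P3 (n=150): 32/150=0.2133, 12/150=0.0800, 28/150=0.1867, 26/150=0.1733, 11/150=0.0733, 7/150=0.0467, 34/150=0.2267
Proportions for population P1 (n=95): 31/95=0.3263, 27/95=0.2842, 3/95=0.0316, 15/95=0.1579, 1/95=0.0105, 4/95=0.0421, 14/95=0.1474
Σp_P4ᵢ² = 0.5763² + 0.0169² + 0.2203² + 0.0678² + 0.0678² + 0.0339² + 0.0169² = 0.332122 + 0.000286 + 0.048532 + 0.004597 + 0.004597 + 0.001149 + 0.000286 = 0.391569
B_P4 = 1 / 0.391569 = 2.5538
Σp_P3ᵢ² = 0.2133² + 0.0800² + 0.1867² + 0.1733² + 0.0733² + 0.0467² + 0.2267² = 0.045497 + 0.006400 + 0.034857 + 0.030033 + 0.005373 + 0.002181 + 0.051393 = 0.175734
B_P3 = 1 / 0.175734 = 5.6904
Σp_P1ᵢ² = 0.3263² + 0.2842² + 0.0316² + 0.1579² + 0.0105² + 0.0421² + 0.1474² = 0.106472 + 0.080770 + 0.000999 + 0.024932 + 0.000110 + 0.001772 + 0.021727 = 0.236782
B_P1 = 1 / 0.236782 = 4.2233
Highest B → broadest niche (most generalist): population P3 (B = 5.69).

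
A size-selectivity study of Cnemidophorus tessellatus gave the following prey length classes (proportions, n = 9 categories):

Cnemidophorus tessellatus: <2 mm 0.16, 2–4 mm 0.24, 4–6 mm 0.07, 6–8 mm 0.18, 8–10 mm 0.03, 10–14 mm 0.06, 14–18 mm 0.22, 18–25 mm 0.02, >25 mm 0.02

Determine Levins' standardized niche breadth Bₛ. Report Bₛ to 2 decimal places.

0.59

Σpᵢ² = 0.16² + 0.24² + 0.07² + 0.18² + 0.03² + 0.06² + 0.22² + 0.02² + 0.02² = 0.0256 + 0.0576 + 0.0049 + 0.0324 + 0.0009 + 0.0036 + 0.0484 + 0.0004 + 0.0004 = 0.1742
B = 1 / 0.1742 = 5.7405
Bₛ = (B − 1)/(n − 1) = (5.7405 − 1)/(9 − 1) = 4.7405/8 = 0.5926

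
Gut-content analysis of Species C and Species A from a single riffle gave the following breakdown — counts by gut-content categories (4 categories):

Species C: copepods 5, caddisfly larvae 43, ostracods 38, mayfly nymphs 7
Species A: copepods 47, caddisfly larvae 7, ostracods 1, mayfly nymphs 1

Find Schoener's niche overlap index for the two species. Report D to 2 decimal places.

0.21

Proportions for Species C (n=93): 5/93=0.0538, 43/93=0.4624, 38/93=0.4086, 7/93=0.0753
Proportions for Species A (n=56): 47/56=0.8393, 7/56=0.1250, 1/56=0.0179, 1/56=0.0179
Σ|p₁ᵢ − p₂ᵢ| = 0.7855 + 0.3374 + 0.3907 + 0.0574 = 1.5710
D = 1 − ½ × 1.5710 = 1 − 0.78550 = 0.21450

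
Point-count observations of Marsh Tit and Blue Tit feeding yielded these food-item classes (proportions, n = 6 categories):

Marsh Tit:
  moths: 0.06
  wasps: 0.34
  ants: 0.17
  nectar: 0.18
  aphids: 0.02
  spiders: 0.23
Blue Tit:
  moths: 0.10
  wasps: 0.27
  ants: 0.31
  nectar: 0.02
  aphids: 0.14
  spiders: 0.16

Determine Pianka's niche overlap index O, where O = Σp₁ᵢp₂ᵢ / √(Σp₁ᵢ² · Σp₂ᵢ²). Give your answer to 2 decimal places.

0.85

Σ p₁ᵢp₂ᵢ = 0.0060 + 0.0918 + 0.0527 + 0.0036 + 0.0028 + 0.0368 = 0.1937
Σp_1ᵢ² = 0.06² + 0.34² + 0.17² + 0.18² + 0.02² + 0.23² = 0.0036 + 0.1156 + 0.0289 + 0.0324 + 0.0004 + 0.0529 = 0.2338
Σp_2ᵢ² = 0.10² + 0.27² + 0.31² + 0.02² + 0.14² + 0.16² = 0.0100 + 0.0729 + 0.0961 + 0.0004 + 0.0196 + 0.0256 = 0.2246
O = 0.1937 / √(0.2338 × 0.2246) = 0.1937 / 0.22915 = 0.8453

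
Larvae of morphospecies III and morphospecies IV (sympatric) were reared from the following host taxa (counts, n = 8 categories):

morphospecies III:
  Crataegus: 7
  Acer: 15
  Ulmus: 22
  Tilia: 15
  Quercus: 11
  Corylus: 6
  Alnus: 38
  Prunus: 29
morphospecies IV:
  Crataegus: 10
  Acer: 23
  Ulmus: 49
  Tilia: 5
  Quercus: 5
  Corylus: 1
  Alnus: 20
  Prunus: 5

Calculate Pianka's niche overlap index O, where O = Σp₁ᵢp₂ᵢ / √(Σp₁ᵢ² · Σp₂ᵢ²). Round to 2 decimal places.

Proportions for morphospecies III (n=143): 7/143=0.0490, 15/143=0.1049, 22/143=0.1538, 15/143=0.1049, 11/143=0.0769, 6/143=0.0420, 38/143=0.2657, 29/143=0.2028
Proportions for morphospecies IV (n=118): 10/118=0.0847, 23/118=0.1949, 49/118=0.4153, 5/118=0.0424, 5/118=0.0424, 1/118=0.0085, 20/118=0.1695, 5/118=0.0424
Σ p₁ᵢp₂ᵢ = 0.004150 + 0.020445 + 0.063873 + 0.004448 + 0.003261 + 0.000357 + 0.045036 + 0.008599 = 0.150169
Σp_1ᵢ² = 0.0490² + 0.1049² + 0.1538² + 0.1049² + 0.0769² + 0.0420² + 0.2657² + 0.2028² = 0.002401 + 0.011004 + 0.023654 + 0.011004 + 0.005914 + 0.001764 + 0.070596 + 0.041128 = 0.167465
Σp_2ᵢ² = 0.0847² + 0.1949² + 0.4153² + 0.0424² + 0.0424² + 0.0085² + 0.1695² + 0.0424² = 0.007174 + 0.037986 + 0.172474 + 0.001798 + 0.001798 + 0.000072 + 0.028730 + 0.001798 = 0.251830
O = 0.150169 / √(0.167465 × 0.251830) = 0.150169 / 0.2053600 = 0.7312

0.73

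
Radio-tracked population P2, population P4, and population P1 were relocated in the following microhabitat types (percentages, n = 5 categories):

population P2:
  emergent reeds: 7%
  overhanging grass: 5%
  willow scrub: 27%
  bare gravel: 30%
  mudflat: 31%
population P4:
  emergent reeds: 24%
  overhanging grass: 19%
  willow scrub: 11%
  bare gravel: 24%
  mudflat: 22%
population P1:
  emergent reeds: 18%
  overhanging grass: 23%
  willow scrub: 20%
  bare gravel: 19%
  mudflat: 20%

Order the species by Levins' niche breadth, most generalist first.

Convert percentages to proportions (divide by 100).
Σp_P2ᵢ² = 0.07² + 0.05² + 0.27² + 0.30² + 0.31² = 0.0049 + 0.0025 + 0.0729 + 0.0900 + 0.0961 = 0.2664
B_P2 = 1 / 0.2664 = 3.7538
Σp_P4ᵢ² = 0.24² + 0.19² + 0.11² + 0.24² + 0.22² = 0.0576 + 0.0361 + 0.0121 + 0.0576 + 0.0484 = 0.2118
B_P4 = 1 / 0.2118 = 4.7214
Σp_P1ᵢ² = 0.18² + 0.23² + 0.20² + 0.19² + 0.20² = 0.0324 + 0.0529 + 0.0400 + 0.0361 + 0.0400 = 0.2014
B_P1 = 1 / 0.2014 = 4.9652
Ranking by B (broadest → narrowest): population P1 (4.97) > population P4 (4.72) > population P2 (3.75)

population P1 > population P4 > population P2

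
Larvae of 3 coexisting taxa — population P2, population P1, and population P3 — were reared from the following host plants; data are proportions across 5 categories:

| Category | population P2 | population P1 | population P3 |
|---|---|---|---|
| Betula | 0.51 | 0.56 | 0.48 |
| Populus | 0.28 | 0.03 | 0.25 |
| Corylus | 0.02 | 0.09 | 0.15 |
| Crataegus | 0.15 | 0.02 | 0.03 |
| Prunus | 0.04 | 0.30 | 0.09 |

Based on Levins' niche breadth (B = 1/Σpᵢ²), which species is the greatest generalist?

Σp_P2ᵢ² = 0.51² + 0.28² + 0.02² + 0.15² + 0.04² = 0.2601 + 0.0784 + 0.0004 + 0.0225 + 0.0016 = 0.3630
B_P2 = 1 / 0.3630 = 2.7548
Σp_P1ᵢ² = 0.56² + 0.03² + 0.09² + 0.02² + 0.30² = 0.3136 + 0.0009 + 0.0081 + 0.0004 + 0.0900 = 0.4130
B_P1 = 1 / 0.4130 = 2.4213
Σp_P3ᵢ² = 0.48² + 0.25² + 0.15² + 0.03² + 0.09² = 0.2304 + 0.0625 + 0.0225 + 0.0009 + 0.0081 = 0.3244
B_P3 = 1 / 0.3244 = 3.0826
Highest B → broadest niche (most generalist): population P3 (B = 3.08).

population P3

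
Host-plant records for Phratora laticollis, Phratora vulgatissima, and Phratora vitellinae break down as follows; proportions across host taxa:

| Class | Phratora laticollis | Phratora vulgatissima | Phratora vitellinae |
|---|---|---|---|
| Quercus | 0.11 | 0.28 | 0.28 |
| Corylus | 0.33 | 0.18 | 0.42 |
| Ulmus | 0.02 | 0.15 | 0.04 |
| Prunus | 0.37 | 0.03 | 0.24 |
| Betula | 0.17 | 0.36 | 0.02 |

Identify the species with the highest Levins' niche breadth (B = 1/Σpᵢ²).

Phratora vulgatissima

Σp_latiᵢ² = 0.11² + 0.33² + 0.02² + 0.37² + 0.17² = 0.0121 + 0.1089 + 0.0004 + 0.1369 + 0.0289 = 0.2872
B_lati = 1 / 0.2872 = 3.4819
Σp_vulgᵢ² = 0.28² + 0.18² + 0.15² + 0.03² + 0.36² = 0.0784 + 0.0324 + 0.0225 + 0.0009 + 0.1296 = 0.2638
B_vulg = 1 / 0.2638 = 3.7908
Σp_viteᵢ² = 0.28² + 0.42² + 0.04² + 0.24² + 0.02² = 0.0784 + 0.1764 + 0.0016 + 0.0576 + 0.0004 = 0.3144
B_vite = 1 / 0.3144 = 3.1807
Highest B → broadest niche (most generalist): Phratora vulgatissima (B = 3.79).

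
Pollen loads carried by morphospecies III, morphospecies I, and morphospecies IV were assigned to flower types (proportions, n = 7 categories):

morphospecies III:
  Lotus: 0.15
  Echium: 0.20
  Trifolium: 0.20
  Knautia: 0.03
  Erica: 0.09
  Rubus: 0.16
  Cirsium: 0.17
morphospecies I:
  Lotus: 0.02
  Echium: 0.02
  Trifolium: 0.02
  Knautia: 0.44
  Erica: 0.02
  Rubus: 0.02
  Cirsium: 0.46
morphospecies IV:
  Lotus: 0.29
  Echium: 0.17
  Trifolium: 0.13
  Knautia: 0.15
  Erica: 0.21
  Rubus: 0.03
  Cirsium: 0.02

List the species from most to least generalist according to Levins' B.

morphospecies III > morphospecies IV > morphospecies I

Σp_IIIᵢ² = 0.15² + 0.20² + 0.20² + 0.03² + 0.09² + 0.16² + 0.17² = 0.0225 + 0.0400 + 0.0400 + 0.0009 + 0.0081 + 0.0256 + 0.0289 = 0.1660
B_III = 1 / 0.1660 = 6.0241
Σp_Iᵢ² = 0.02² + 0.02² + 0.02² + 0.44² + 0.02² + 0.02² + 0.46² = 0.0004 + 0.0004 + 0.0004 + 0.1936 + 0.0004 + 0.0004 + 0.2116 = 0.4072
B_I = 1 / 0.4072 = 2.4558
Σp_IVᵢ² = 0.29² + 0.17² + 0.13² + 0.15² + 0.21² + 0.03² + 0.02² = 0.0841 + 0.0289 + 0.0169 + 0.0225 + 0.0441 + 0.0009 + 0.0004 = 0.1978
B_IV = 1 / 0.1978 = 5.0556
Ranking by B (broadest → narrowest): morphospecies III (6.02) > morphospecies IV (5.06) > morphospecies I (2.46)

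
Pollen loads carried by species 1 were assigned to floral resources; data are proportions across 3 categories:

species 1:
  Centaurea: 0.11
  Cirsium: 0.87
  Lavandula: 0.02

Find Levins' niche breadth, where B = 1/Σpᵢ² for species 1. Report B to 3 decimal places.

Σpᵢ² = 0.11² + 0.87² + 0.02² = 0.0121 + 0.7569 + 0.0004 = 0.7694
B = 1 / 0.7694 = 1.29971

1.300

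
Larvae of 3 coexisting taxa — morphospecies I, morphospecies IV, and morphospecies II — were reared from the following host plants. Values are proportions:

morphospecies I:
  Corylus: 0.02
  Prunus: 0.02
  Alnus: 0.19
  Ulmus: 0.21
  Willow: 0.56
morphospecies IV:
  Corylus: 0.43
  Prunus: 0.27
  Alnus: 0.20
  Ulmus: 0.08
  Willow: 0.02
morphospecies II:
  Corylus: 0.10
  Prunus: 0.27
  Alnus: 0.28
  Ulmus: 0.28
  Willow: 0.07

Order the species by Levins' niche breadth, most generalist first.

Σp_Iᵢ² = 0.02² + 0.02² + 0.19² + 0.21² + 0.56² = 0.0004 + 0.0004 + 0.0361 + 0.0441 + 0.3136 = 0.3946
B_I = 1 / 0.3946 = 2.5342
Σp_IVᵢ² = 0.43² + 0.27² + 0.20² + 0.08² + 0.02² = 0.1849 + 0.0729 + 0.0400 + 0.0064 + 0.0004 = 0.3046
B_IV = 1 / 0.3046 = 3.2830
Σp_IIᵢ² = 0.10² + 0.27² + 0.28² + 0.28² + 0.07² = 0.0100 + 0.0729 + 0.0784 + 0.0784 + 0.0049 = 0.2446
B_II = 1 / 0.2446 = 4.0883
Ranking by B (broadest → narrowest): morphospecies II (4.09) > morphospecies IV (3.28) > morphospecies I (2.53)

morphospecies II > morphospecies IV > morphospecies I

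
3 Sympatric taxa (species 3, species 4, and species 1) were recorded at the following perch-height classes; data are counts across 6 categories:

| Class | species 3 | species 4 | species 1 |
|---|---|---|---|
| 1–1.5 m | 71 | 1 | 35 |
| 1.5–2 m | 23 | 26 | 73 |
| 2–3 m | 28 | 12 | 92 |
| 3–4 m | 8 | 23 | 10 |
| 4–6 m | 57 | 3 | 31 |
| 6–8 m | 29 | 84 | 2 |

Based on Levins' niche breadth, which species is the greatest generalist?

species 3

Proportions for species 3 (n=216): 71/216=0.3287, 23/216=0.1065, 28/216=0.1296, 8/216=0.0370, 57/216=0.2639, 29/216=0.1343
Proportions for species 4 (n=149): 1/149=0.0067, 26/149=0.1745, 12/149=0.0805, 23/149=0.1544, 3/149=0.0201, 84/149=0.5638
Proportions for species 1 (n=243): 35/243=0.1440, 73/243=0.3004, 92/243=0.3786, 10/243=0.0412, 31/243=0.1276, 2/243=0.0082
Σp_3ᵢ² = 0.3287² + 0.1065² + 0.1296² + 0.0370² + 0.2639² + 0.1343² = 0.108044 + 0.011342 + 0.016796 + 0.001369 + 0.069643 + 0.018036 = 0.225230
B_3 = 1 / 0.225230 = 4.4399
Σp_4ᵢ² = 0.0067² + 0.1745² + 0.0805² + 0.1544² + 0.0201² + 0.5638² = 0.000045 + 0.030450 + 0.006480 + 0.023839 + 0.000404 + 0.317870 = 0.379088
B_4 = 1 / 0.379088 = 2.6379
Σp_1ᵢ² = 0.1440² + 0.3004² + 0.3786² + 0.0412² + 0.1276² + 0.0082² = 0.020736 + 0.090240 + 0.143338 + 0.001697 + 0.016282 + 0.000067 = 0.272360
B_1 = 1 / 0.272360 = 3.6716
Highest B → broadest niche (most generalist): species 3 (B = 4.44).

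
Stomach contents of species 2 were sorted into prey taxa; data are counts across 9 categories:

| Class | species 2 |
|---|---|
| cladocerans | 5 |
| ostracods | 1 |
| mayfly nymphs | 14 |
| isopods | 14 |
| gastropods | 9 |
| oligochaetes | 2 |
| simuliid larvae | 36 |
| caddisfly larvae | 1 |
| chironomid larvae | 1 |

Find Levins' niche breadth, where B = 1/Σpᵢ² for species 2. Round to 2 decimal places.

3.83

Proportions for species 2 (n=83): 5/83=0.0602, 1/83=0.0120, 14/83=0.1687, 14/83=0.1687, 9/83=0.1084, 2/83=0.0241, 36/83=0.4337, 1/83=0.0120, 1/83=0.0120
Σpᵢ² = 0.0602² + 0.0120² + 0.1687² + 0.1687² + 0.1084² + 0.0241² + 0.4337² + 0.0120² + 0.0120² = 0.003624 + 0.000144 + 0.028460 + 0.028460 + 0.011751 + 0.000581 + 0.188096 + 0.000144 + 0.000144 = 0.261404
B = 1 / 0.261404 = 3.8255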